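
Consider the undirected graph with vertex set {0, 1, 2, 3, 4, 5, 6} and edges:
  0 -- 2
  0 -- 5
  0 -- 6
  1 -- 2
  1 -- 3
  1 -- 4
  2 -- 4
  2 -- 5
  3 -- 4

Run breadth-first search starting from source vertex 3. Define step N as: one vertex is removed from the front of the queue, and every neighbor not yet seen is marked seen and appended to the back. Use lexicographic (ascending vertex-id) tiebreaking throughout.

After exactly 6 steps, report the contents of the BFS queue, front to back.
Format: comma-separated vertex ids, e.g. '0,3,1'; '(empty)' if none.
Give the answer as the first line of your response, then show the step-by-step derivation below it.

6

step 1: dequeue 3; queue=[1,4]; order=3
step 2: dequeue 1; queue=[4,2]; order=3,1
step 3: dequeue 4; queue=[2]; order=3,1,4
step 4: dequeue 2; queue=[0,5]; order=3,1,4,2
step 5: dequeue 0; queue=[5,6]; order=3,1,4,2,0
step 6: dequeue 5; queue=[6]; order=3,1,4,2,0,5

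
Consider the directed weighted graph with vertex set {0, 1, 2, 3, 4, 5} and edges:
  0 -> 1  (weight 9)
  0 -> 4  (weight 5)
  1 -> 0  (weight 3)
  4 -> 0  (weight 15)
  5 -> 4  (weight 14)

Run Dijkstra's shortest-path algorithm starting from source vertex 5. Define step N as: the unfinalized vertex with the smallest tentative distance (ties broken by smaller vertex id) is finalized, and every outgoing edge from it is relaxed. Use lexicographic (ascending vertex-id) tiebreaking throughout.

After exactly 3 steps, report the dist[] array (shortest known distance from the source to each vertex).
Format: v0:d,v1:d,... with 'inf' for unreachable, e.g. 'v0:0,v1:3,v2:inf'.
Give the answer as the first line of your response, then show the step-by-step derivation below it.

v0:29,v1:38,v2:inf,v3:inf,v4:14,v5:0

step 1: dist = v0:inf,v1:inf,v2:inf,v3:inf,v4:14,v5:0
step 2: dist = v0:29,v1:inf,v2:inf,v3:inf,v4:14,v5:0
step 3: dist = v0:29,v1:38,v2:inf,v3:inf,v4:14,v5:0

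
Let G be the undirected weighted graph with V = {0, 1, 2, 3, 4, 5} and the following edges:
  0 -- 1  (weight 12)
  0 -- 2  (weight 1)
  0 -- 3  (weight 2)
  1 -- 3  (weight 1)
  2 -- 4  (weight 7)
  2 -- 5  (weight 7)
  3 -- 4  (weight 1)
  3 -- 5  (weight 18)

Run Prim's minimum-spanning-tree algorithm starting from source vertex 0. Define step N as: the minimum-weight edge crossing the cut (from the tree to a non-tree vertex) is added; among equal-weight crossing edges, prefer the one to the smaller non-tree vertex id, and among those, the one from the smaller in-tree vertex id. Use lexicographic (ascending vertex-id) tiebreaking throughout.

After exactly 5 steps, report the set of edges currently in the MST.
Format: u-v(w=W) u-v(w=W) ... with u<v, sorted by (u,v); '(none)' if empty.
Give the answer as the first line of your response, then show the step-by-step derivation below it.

0-2(w=1) 0-3(w=2) 1-3(w=1) 2-5(w=7) 3-4(w=1)

step 1: add edge 0-2 (w=1); MST = {0-2(w=1)}
step 2: add edge 0-3 (w=2); MST = {0-2(w=1) 0-3(w=2)}
step 3: add edge 1-3 (w=1); MST = {0-2(w=1) 0-3(w=2) 1-3(w=1)}
step 4: add edge 3-4 (w=1); MST = {0-2(w=1) 0-3(w=2) 1-3(w=1) 3-4(w=1)}
step 5: add edge 2-5 (w=7); MST = {0-2(w=1) 0-3(w=2) 1-3(w=1) 2-5(w=7) 3-4(w=1)}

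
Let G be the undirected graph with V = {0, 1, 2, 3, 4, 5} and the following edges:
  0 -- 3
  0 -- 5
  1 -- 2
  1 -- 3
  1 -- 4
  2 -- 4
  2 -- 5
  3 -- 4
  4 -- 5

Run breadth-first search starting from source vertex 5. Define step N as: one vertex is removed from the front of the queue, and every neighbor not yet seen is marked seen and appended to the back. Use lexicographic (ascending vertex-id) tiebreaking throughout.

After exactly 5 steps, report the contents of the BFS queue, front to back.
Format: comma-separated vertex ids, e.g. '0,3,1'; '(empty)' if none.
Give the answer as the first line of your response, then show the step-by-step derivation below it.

1

step 1: dequeue 5; queue=[0,2,4]; order=5
step 2: dequeue 0; queue=[2,4,3]; order=5,0
step 3: dequeue 2; queue=[4,3,1]; order=5,0,2
step 4: dequeue 4; queue=[3,1]; order=5,0,2,4
step 5: dequeue 3; queue=[1]; order=5,0,2,4,3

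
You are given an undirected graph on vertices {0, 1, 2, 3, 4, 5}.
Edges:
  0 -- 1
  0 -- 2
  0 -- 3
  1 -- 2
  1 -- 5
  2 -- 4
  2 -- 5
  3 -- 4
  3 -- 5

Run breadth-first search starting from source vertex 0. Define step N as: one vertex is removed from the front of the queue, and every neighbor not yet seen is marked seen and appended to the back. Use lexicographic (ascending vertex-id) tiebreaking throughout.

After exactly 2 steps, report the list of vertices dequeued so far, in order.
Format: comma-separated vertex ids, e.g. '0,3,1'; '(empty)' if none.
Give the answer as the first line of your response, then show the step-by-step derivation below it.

0,1

step 1: dequeue 0; queue=[1,2,3]; order=0
step 2: dequeue 1; queue=[2,3,5]; order=0,1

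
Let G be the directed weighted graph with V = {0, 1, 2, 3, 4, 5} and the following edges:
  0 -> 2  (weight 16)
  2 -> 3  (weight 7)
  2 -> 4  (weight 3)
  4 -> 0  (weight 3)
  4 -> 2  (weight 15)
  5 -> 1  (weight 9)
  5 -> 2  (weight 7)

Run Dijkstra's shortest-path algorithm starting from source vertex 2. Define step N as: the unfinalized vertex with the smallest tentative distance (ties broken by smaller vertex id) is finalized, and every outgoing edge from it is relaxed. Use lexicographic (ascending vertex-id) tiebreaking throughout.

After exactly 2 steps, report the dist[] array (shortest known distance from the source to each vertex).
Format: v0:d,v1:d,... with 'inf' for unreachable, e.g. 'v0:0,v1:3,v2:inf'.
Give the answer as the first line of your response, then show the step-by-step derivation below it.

v0:6,v1:inf,v2:0,v3:7,v4:3,v5:inf

step 1: dist = v0:inf,v1:inf,v2:0,v3:7,v4:3,v5:inf
step 2: dist = v0:6,v1:inf,v2:0,v3:7,v4:3,v5:inf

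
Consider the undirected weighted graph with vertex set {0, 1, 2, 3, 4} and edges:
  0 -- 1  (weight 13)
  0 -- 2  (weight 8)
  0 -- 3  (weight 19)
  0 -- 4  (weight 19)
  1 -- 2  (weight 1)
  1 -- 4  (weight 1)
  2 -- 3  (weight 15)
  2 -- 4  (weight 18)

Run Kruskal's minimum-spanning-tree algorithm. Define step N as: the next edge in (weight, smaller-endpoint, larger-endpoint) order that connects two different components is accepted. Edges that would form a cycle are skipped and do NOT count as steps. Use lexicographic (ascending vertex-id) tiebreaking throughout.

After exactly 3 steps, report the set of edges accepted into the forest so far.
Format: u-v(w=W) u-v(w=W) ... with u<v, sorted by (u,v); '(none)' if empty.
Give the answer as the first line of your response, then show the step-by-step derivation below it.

0-2(w=8) 1-2(w=1) 1-4(w=1)

step 1: add edge 1-2 (w=1); MST = {1-2(w=1)}
step 2: add edge 1-4 (w=1); MST = {1-2(w=1) 1-4(w=1)}
step 3: add edge 0-2 (w=8); MST = {0-2(w=8) 1-2(w=1) 1-4(w=1)}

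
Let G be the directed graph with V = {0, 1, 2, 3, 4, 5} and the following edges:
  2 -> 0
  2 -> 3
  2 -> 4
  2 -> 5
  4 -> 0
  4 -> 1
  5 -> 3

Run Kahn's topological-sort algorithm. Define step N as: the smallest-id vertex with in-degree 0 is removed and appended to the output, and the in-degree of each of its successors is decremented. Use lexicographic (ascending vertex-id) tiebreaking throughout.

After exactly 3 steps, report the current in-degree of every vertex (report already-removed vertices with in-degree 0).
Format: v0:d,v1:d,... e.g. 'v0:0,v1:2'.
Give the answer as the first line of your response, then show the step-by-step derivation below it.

v0:0,v1:0,v2:0,v3:1,v4:0,v5:0

step 1: output 2; order=[2]; indeg=(1,1,0,1,0,0)
step 2: output 4; order=[2,4]; indeg=(0,0,0,1,0,0)
step 3: output 0; order=[2,4,0]; indeg=(0,0,0,1,0,0)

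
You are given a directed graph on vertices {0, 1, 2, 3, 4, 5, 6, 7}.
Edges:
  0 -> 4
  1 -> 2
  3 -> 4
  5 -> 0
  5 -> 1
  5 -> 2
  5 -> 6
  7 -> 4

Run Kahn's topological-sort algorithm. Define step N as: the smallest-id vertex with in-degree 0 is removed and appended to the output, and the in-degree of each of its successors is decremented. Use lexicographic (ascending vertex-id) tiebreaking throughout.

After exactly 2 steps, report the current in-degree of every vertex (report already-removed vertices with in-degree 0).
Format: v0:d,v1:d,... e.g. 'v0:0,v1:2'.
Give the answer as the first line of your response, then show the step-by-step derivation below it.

v0:0,v1:0,v2:1,v3:0,v4:2,v5:0,v6:0,v7:0

step 1: output 3; order=[3]; indeg=(1,1,2,0,2,0,1,0)
step 2: output 5; order=[3,5]; indeg=(0,0,1,0,2,0,0,0)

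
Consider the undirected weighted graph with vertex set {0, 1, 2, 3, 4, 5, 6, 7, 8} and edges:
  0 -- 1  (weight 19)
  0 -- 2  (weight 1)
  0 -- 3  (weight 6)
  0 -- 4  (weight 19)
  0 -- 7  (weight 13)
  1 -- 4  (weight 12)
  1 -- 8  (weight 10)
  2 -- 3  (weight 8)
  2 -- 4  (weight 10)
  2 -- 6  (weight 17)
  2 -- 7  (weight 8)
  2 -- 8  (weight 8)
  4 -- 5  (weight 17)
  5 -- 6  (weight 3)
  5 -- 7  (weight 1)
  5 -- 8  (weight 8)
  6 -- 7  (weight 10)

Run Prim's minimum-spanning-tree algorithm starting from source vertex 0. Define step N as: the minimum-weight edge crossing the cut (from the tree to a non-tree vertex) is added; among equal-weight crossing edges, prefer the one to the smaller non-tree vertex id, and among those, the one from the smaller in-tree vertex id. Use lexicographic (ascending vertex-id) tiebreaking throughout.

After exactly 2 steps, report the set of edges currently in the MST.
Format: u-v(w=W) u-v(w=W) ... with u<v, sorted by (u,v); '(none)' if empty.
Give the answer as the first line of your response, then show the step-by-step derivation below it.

0-2(w=1) 0-3(w=6)

step 1: add edge 0-2 (w=1); MST = {0-2(w=1)}
step 2: add edge 0-3 (w=6); MST = {0-2(w=1) 0-3(w=6)}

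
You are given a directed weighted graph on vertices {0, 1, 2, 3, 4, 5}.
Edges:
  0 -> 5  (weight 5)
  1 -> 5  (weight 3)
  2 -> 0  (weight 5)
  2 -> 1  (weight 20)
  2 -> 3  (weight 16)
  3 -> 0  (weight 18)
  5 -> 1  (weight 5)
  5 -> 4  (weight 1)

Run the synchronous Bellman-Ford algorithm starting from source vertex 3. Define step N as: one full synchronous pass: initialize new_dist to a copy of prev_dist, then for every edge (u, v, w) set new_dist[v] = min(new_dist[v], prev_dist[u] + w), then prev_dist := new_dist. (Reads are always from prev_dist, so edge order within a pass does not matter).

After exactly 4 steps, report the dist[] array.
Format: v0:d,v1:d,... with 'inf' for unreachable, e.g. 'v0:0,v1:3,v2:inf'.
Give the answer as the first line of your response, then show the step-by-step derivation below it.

v0:18,v1:28,v2:inf,v3:0,v4:24,v5:23

step 1: dist = v0:18,v1:inf,v2:inf,v3:0,v4:inf,v5:inf
step 2: dist = v0:18,v1:inf,v2:inf,v3:0,v4:inf,v5:23
step 3: dist = v0:18,v1:28,v2:inf,v3:0,v4:24,v5:23
step 4: dist = v0:18,v1:28,v2:inf,v3:0,v4:24,v5:23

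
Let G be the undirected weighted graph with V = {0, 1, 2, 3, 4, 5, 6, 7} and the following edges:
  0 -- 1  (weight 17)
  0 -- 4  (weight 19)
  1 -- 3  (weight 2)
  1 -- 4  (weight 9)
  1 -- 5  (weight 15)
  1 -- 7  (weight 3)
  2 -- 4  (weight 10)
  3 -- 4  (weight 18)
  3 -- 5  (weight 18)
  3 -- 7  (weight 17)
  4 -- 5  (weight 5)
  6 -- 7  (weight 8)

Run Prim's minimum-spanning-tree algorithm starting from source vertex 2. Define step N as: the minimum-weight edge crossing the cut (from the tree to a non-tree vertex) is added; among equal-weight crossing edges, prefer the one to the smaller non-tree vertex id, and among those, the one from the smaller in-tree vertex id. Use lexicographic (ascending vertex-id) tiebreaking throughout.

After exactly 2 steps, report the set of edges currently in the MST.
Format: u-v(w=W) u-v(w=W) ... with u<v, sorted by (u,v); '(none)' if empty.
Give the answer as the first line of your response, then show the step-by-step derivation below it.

2-4(w=10) 4-5(w=5)

step 1: add edge 2-4 (w=10); MST = {2-4(w=10)}
step 2: add edge 4-5 (w=5); MST = {2-4(w=10) 4-5(w=5)}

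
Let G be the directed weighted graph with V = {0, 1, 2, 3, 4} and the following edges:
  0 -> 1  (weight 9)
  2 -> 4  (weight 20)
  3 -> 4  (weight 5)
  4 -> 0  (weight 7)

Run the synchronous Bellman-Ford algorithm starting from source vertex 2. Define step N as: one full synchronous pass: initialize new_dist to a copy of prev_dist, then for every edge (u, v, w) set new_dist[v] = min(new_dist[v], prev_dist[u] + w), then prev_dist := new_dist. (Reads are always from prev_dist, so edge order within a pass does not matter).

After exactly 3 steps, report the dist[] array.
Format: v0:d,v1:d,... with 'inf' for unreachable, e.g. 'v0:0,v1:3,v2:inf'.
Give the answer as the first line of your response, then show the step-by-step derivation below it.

v0:27,v1:36,v2:0,v3:inf,v4:20

step 1: dist = v0:inf,v1:inf,v2:0,v3:inf,v4:20
step 2: dist = v0:27,v1:inf,v2:0,v3:inf,v4:20
step 3: dist = v0:27,v1:36,v2:0,v3:inf,v4:20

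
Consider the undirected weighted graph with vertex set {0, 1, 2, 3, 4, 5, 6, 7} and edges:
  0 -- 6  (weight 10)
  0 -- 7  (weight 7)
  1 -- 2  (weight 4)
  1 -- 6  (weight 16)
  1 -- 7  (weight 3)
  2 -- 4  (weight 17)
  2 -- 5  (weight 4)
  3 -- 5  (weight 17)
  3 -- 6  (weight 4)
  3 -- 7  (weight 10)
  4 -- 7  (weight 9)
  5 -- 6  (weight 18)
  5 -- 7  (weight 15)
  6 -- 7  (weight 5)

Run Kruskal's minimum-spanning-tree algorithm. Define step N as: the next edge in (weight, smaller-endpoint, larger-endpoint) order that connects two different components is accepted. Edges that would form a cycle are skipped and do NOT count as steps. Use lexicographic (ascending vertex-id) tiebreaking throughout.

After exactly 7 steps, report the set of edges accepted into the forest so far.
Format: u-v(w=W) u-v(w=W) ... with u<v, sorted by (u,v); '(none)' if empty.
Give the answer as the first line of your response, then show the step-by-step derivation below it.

0-7(w=7) 1-2(w=4) 1-7(w=3) 2-5(w=4) 3-6(w=4) 4-7(w=9) 6-7(w=5)

step 1: add edge 1-7 (w=3); MST = {1-7(w=3)}
step 2: add edge 1-2 (w=4); MST = {1-2(w=4) 1-7(w=3)}
step 3: add edge 2-5 (w=4); MST = {1-2(w=4) 1-7(w=3) 2-5(w=4)}
step 4: add edge 3-6 (w=4); MST = {1-2(w=4) 1-7(w=3) 2-5(w=4) 3-6(w=4)}
step 5: add edge 6-7 (w=5); MST = {1-2(w=4) 1-7(w=3) 2-5(w=4) 3-6(w=4) 6-7(w=5)}
step 6: add edge 0-7 (w=7); MST = {0-7(w=7) 1-2(w=4) 1-7(w=3) 2-5(w=4) 3-6(w=4) 6-7(w=5)}
step 7: add edge 4-7 (w=9); MST = {0-7(w=7) 1-2(w=4) 1-7(w=3) 2-5(w=4) 3-6(w=4) 4-7(w=9) 6-7(w=5)}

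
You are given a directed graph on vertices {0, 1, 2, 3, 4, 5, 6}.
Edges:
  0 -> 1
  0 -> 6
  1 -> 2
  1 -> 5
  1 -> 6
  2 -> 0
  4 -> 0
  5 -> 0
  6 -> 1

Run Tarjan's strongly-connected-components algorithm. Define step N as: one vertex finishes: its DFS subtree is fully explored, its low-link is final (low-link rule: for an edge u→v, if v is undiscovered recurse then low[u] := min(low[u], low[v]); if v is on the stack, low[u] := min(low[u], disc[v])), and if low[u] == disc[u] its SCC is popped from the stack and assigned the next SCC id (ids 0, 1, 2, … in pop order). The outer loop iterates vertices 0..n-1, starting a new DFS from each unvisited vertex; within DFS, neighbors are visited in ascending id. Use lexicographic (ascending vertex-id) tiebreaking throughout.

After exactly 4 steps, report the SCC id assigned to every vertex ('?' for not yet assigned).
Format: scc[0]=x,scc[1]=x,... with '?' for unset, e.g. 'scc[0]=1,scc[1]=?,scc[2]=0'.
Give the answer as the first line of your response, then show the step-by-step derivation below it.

scc[0]=?,scc[1]=?,scc[2]=?,scc[3]=?,scc[4]=?,scc[5]=?,scc[6]=?

step 1: low=(low[0]=0,low[1]=1,low[2]=0,low[3]=?,low[4]=?,low[5]=?,low[6]=?); scc=(scc[0]=?,scc[1]=?,scc[2]=?,scc[3]=?,scc[4]=?,scc[5]=?,scc[6]=?)
step 2: low=(low[0]=0,low[1]=0,low[2]=0,low[3]=?,low[4]=?,low[5]=0,low[6]=?); scc=(scc[0]=?,scc[1]=?,scc[2]=?,scc[3]=?,scc[4]=?,scc[5]=?,scc[6]=?)
step 3: low=(low[0]=0,low[1]=0,low[2]=0,low[3]=?,low[4]=?,low[5]=0,low[6]=1); scc=(scc[0]=?,scc[1]=?,scc[2]=?,scc[3]=?,scc[4]=?,scc[5]=?,scc[6]=?)
step 4: low=(low[0]=0,low[1]=0,low[2]=0,low[3]=?,low[4]=?,low[5]=0,low[6]=1); scc=(scc[0]=?,scc[1]=?,scc[2]=?,scc[3]=?,scc[4]=?,scc[5]=?,scc[6]=?)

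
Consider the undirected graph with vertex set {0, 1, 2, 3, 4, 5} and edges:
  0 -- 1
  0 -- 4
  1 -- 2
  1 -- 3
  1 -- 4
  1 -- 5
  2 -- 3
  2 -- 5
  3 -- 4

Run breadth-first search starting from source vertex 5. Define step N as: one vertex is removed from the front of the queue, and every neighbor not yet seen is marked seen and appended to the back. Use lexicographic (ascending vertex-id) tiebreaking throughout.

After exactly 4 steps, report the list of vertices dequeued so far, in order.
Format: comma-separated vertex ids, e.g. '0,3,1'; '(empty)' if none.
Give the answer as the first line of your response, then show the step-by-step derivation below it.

5,1,2,0

step 1: dequeue 5; queue=[1,2]; order=5
step 2: dequeue 1; queue=[2,0,3,4]; order=5,1
step 3: dequeue 2; queue=[0,3,4]; order=5,1,2
step 4: dequeue 0; queue=[3,4]; order=5,1,2,0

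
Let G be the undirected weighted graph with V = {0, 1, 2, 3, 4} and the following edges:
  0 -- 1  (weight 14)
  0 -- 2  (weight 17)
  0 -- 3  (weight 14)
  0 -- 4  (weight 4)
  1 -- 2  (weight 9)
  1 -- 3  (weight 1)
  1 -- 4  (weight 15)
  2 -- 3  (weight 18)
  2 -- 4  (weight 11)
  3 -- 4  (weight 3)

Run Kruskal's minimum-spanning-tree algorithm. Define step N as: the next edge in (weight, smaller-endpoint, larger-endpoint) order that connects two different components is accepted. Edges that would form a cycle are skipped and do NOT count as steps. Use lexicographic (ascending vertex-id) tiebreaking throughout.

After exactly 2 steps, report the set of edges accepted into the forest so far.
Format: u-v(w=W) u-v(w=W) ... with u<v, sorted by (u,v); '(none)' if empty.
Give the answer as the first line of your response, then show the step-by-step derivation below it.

1-3(w=1) 3-4(w=3)

step 1: add edge 1-3 (w=1); MST = {1-3(w=1)}
step 2: add edge 3-4 (w=3); MST = {1-3(w=1) 3-4(w=3)}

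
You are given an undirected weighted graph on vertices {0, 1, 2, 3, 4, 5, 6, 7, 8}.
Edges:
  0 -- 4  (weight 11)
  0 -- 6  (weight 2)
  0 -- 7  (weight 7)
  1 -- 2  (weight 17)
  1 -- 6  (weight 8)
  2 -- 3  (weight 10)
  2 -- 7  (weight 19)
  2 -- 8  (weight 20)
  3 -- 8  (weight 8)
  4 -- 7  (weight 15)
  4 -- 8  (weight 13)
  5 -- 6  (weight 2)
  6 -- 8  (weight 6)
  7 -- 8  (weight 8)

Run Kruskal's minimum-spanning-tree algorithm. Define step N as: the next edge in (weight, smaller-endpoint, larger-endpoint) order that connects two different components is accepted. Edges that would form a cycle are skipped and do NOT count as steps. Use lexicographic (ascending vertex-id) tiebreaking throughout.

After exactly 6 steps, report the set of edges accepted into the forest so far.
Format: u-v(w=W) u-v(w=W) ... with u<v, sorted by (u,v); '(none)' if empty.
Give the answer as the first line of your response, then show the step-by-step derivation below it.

0-6(w=2) 0-7(w=7) 1-6(w=8) 3-8(w=8) 5-6(w=2) 6-8(w=6)

step 1: add edge 0-6 (w=2); MST = {0-6(w=2)}
step 2: add edge 5-6 (w=2); MST = {0-6(w=2) 5-6(w=2)}
step 3: add edge 6-8 (w=6); MST = {0-6(w=2) 5-6(w=2) 6-8(w=6)}
step 4: add edge 0-7 (w=7); MST = {0-6(w=2) 0-7(w=7) 5-6(w=2) 6-8(w=6)}
step 5: add edge 1-6 (w=8); MST = {0-6(w=2) 0-7(w=7) 1-6(w=8) 5-6(w=2) 6-8(w=6)}
step 6: add edge 3-8 (w=8); MST = {0-6(w=2) 0-7(w=7) 1-6(w=8) 3-8(w=8) 5-6(w=2) 6-8(w=6)}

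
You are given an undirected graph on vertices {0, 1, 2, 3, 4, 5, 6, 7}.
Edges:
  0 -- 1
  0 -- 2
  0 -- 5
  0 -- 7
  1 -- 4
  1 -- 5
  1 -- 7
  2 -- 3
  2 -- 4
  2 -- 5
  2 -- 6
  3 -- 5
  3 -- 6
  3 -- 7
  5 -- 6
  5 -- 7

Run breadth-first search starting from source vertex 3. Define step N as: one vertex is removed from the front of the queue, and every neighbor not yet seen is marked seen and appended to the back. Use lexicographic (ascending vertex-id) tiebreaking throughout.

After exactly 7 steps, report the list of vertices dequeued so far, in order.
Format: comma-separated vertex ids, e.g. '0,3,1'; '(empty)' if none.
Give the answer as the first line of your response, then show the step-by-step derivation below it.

3,2,5,6,7,0,4

step 1: dequeue 3; queue=[2,5,6,7]; order=3
step 2: dequeue 2; queue=[5,6,7,0,4]; order=3,2
step 3: dequeue 5; queue=[6,7,0,4,1]; order=3,2,5
step 4: dequeue 6; queue=[7,0,4,1]; order=3,2,5,6
step 5: dequeue 7; queue=[0,4,1]; order=3,2,5,6,7
step 6: dequeue 0; queue=[4,1]; order=3,2,5,6,7,0
step 7: dequeue 4; queue=[1]; order=3,2,5,6,7,0,4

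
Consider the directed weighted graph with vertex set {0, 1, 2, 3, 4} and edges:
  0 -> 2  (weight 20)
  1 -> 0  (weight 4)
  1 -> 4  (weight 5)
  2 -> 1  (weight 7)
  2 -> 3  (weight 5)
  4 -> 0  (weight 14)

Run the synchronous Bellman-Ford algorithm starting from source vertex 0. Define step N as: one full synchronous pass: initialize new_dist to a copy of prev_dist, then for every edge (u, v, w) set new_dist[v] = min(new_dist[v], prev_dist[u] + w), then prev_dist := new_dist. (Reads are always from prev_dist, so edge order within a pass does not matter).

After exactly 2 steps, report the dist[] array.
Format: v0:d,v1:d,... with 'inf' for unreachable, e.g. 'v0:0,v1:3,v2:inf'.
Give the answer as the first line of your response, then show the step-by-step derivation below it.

v0:0,v1:27,v2:20,v3:25,v4:inf

step 1: dist = v0:0,v1:inf,v2:20,v3:inf,v4:inf
step 2: dist = v0:0,v1:27,v2:20,v3:25,v4:inf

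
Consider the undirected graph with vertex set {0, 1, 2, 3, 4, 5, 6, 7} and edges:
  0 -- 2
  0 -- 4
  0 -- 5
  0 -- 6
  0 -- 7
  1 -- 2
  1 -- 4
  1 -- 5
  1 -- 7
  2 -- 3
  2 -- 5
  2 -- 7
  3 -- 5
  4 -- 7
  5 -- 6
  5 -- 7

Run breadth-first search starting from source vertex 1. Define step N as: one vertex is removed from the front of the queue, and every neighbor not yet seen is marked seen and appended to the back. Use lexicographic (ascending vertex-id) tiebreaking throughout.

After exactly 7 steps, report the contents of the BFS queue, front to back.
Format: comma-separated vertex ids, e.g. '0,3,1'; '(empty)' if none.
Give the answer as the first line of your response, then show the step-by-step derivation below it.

6

step 1: dequeue 1; queue=[2,4,5,7]; order=1
step 2: dequeue 2; queue=[4,5,7,0,3]; order=1,2
step 3: dequeue 4; queue=[5,7,0,3]; order=1,2,4
step 4: dequeue 5; queue=[7,0,3,6]; order=1,2,4,5
step 5: dequeue 7; queue=[0,3,6]; order=1,2,4,5,7
step 6: dequeue 0; queue=[3,6]; order=1,2,4,5,7,0
step 7: dequeue 3; queue=[6]; order=1,2,4,5,7,0,3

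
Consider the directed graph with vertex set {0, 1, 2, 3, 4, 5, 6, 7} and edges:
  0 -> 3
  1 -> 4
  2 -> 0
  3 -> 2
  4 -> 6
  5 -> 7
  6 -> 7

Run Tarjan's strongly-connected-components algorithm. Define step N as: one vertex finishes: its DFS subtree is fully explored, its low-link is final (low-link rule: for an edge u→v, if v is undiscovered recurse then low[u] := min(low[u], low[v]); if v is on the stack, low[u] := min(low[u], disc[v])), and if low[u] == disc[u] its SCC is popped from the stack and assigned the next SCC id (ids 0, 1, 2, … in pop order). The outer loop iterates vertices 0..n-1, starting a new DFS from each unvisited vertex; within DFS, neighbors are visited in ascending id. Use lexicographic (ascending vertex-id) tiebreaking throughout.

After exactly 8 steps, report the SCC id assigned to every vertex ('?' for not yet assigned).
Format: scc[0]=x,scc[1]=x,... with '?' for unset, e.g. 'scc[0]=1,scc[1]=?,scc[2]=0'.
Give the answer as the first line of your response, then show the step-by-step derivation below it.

scc[0]=0,scc[1]=4,scc[2]=0,scc[3]=0,scc[4]=3,scc[5]=5,scc[6]=2,scc[7]=1

step 1: low=(low[0]=0,low[1]=?,low[2]=0,low[3]=1,low[4]=?,low[5]=?,low[6]=?,low[7]=?); scc=(scc[0]=?,scc[1]=?,scc[2]=?,scc[3]=?,scc[4]=?,scc[5]=?,scc[6]=?,scc[7]=?)
step 2: low=(low[0]=0,low[1]=?,low[2]=0,low[3]=0,low[4]=?,low[5]=?,low[6]=?,low[7]=?); scc=(scc[0]=?,scc[1]=?,scc[2]=?,scc[3]=?,scc[4]=?,scc[5]=?,scc[6]=?,scc[7]=?)
step 3: low=(low[0]=0,low[1]=?,low[2]=0,low[3]=0,low[4]=?,low[5]=?,low[6]=?,low[7]=?); scc=(scc[0]=0,scc[1]=?,scc[2]=0,scc[3]=0,scc[4]=?,scc[5]=?,scc[6]=?,scc[7]=?)
step 4: low=(low[0]=0,low[1]=3,low[2]=0,low[3]=0,low[4]=4,low[5]=?,low[6]=5,low[7]=6); scc=(scc[0]=0,scc[1]=?,scc[2]=0,scc[3]=0,scc[4]=?,scc[5]=?,scc[6]=?,scc[7]=1)
step 5: low=(low[0]=0,low[1]=3,low[2]=0,low[3]=0,low[4]=4,low[5]=?,low[6]=5,low[7]=6); scc=(scc[0]=0,scc[1]=?,scc[2]=0,scc[3]=0,scc[4]=?,scc[5]=?,scc[6]=2,scc[7]=1)
step 6: low=(low[0]=0,low[1]=3,low[2]=0,low[3]=0,low[4]=4,low[5]=?,low[6]=5,low[7]=6); scc=(scc[0]=0,scc[1]=?,scc[2]=0,scc[3]=0,scc[4]=3,scc[5]=?,scc[6]=2,scc[7]=1)
step 7: low=(low[0]=0,low[1]=3,low[2]=0,low[3]=0,low[4]=4,low[5]=?,low[6]=5,low[7]=6); scc=(scc[0]=0,scc[1]=4,scc[2]=0,scc[3]=0,scc[4]=3,scc[5]=?,scc[6]=2,scc[7]=1)
step 8: low=(low[0]=0,low[1]=3,low[2]=0,low[3]=0,low[4]=4,low[5]=7,low[6]=5,low[7]=6); scc=(scc[0]=0,scc[1]=4,scc[2]=0,scc[3]=0,scc[4]=3,scc[5]=5,scc[6]=2,scc[7]=1)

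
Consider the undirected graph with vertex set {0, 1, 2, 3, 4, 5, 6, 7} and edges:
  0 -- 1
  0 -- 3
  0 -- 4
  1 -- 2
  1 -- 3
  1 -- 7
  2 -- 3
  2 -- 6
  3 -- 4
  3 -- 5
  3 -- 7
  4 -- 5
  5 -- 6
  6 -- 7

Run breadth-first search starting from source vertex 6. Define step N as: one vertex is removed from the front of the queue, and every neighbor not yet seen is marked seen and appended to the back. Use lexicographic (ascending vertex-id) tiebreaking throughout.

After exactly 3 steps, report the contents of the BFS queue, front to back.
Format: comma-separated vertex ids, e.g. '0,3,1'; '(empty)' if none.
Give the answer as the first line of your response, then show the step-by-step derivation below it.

7,1,3,4

step 1: dequeue 6; queue=[2,5,7]; order=6
step 2: dequeue 2; queue=[5,7,1,3]; order=6,2
step 3: dequeue 5; queue=[7,1,3,4]; order=6,2,5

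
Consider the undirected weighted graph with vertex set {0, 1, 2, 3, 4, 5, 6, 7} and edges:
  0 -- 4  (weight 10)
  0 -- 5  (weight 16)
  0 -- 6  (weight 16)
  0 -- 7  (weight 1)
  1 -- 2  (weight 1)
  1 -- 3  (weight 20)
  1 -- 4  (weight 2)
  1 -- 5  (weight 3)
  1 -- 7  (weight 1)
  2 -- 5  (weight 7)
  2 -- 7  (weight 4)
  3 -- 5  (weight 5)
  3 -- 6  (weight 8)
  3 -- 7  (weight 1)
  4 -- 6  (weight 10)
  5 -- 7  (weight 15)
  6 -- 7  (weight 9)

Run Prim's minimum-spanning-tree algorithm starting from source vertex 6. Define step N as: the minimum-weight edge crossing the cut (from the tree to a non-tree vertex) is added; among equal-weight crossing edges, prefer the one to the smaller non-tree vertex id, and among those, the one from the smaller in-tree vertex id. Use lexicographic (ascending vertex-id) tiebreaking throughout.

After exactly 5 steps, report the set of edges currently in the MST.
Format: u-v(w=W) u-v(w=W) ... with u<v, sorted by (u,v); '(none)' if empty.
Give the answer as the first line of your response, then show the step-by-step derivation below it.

0-7(w=1) 1-2(w=1) 1-7(w=1) 3-6(w=8) 3-7(w=1)

step 1: add edge 3-6 (w=8); MST = {3-6(w=8)}
step 2: add edge 3-7 (w=1); MST = {3-6(w=8) 3-7(w=1)}
step 3: add edge 0-7 (w=1); MST = {0-7(w=1) 3-6(w=8) 3-7(w=1)}
step 4: add edge 1-7 (w=1); MST = {0-7(w=1) 1-7(w=1) 3-6(w=8) 3-7(w=1)}
step 5: add edge 1-2 (w=1); MST = {0-7(w=1) 1-2(w=1) 1-7(w=1) 3-6(w=8) 3-7(w=1)}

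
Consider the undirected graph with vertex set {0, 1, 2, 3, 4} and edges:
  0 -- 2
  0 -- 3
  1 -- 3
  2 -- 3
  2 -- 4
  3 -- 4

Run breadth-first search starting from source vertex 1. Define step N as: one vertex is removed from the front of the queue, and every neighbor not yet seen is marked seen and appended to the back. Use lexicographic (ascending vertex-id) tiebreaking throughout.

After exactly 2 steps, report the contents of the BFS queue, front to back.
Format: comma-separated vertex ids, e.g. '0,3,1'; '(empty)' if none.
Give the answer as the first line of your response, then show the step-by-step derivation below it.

0,2,4

step 1: dequeue 1; queue=[3]; order=1
step 2: dequeue 3; queue=[0,2,4]; order=1,3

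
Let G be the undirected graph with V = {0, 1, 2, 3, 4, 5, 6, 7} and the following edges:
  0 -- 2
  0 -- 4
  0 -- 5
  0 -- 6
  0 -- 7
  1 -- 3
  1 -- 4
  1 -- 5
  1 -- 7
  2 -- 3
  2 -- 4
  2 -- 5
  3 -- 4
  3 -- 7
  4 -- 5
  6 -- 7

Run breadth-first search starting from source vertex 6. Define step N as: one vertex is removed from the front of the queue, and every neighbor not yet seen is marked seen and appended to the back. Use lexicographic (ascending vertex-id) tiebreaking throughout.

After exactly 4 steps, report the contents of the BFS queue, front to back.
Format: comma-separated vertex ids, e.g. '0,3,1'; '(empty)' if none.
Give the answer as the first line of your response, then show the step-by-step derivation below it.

4,5,1,3

step 1: dequeue 6; queue=[0,7]; order=6
step 2: dequeue 0; queue=[7,2,4,5]; order=6,0
step 3: dequeue 7; queue=[2,4,5,1,3]; order=6,0,7
step 4: dequeue 2; queue=[4,5,1,3]; order=6,0,7,2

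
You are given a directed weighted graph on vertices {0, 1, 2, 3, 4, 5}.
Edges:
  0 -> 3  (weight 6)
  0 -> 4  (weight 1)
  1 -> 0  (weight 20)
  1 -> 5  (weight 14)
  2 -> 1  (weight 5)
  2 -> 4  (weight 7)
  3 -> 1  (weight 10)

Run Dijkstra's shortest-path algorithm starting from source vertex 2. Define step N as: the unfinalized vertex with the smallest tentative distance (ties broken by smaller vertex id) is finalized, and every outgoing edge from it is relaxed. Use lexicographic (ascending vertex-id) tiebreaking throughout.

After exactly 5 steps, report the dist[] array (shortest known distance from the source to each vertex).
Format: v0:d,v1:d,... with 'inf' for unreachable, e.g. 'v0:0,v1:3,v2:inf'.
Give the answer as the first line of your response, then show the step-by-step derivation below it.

v0:25,v1:5,v2:0,v3:31,v4:7,v5:19

step 1: dist = v0:inf,v1:5,v2:0,v3:inf,v4:7,v5:inf
step 2: dist = v0:25,v1:5,v2:0,v3:inf,v4:7,v5:19
step 3: dist = v0:25,v1:5,v2:0,v3:inf,v4:7,v5:19
step 4: dist = v0:25,v1:5,v2:0,v3:inf,v4:7,v5:19
step 5: dist = v0:25,v1:5,v2:0,v3:31,v4:7,v5:19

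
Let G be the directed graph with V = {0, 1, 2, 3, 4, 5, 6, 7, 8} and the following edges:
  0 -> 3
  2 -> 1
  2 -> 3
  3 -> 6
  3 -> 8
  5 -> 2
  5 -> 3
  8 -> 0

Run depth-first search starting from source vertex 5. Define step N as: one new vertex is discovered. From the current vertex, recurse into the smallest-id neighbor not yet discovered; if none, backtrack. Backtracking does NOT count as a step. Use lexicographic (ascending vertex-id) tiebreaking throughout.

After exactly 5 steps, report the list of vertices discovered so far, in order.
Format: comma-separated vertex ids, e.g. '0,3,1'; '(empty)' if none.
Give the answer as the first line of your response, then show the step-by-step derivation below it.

5,2,1,3,6

step 1: discover 5; path=5; order=5
step 2: discover 2; path=5>2; order=5,2
step 3: discover 1; path=5>2>1; order=5,2,1
step 4: discover 3; path=5>2>3; order=5,2,1,3
step 5: discover 6; path=5>2>3>6; order=5,2,1,3,6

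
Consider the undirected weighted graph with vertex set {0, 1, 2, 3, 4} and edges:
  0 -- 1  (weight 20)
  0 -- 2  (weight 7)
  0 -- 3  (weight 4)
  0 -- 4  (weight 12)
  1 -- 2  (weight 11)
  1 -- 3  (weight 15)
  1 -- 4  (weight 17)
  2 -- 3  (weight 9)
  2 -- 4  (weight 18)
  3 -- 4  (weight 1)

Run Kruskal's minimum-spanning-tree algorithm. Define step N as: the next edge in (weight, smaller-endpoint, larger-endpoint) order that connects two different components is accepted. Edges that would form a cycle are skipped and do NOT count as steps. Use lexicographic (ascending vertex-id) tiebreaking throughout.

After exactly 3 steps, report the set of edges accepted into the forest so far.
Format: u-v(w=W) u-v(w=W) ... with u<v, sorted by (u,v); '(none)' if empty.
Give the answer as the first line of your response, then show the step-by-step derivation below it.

0-2(w=7) 0-3(w=4) 3-4(w=1)

step 1: add edge 3-4 (w=1); MST = {3-4(w=1)}
step 2: add edge 0-3 (w=4); MST = {0-3(w=4) 3-4(w=1)}
step 3: add edge 0-2 (w=7); MST = {0-2(w=7) 0-3(w=4) 3-4(w=1)}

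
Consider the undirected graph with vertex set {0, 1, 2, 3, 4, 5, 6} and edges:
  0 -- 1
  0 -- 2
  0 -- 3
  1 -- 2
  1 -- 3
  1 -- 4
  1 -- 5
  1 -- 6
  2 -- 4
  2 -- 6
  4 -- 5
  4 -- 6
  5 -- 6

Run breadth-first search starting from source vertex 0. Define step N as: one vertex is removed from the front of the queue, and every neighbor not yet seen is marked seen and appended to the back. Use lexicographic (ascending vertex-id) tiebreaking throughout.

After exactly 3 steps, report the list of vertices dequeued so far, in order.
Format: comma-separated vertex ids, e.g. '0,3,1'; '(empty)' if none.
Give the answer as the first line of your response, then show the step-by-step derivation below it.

0,1,2

step 1: dequeue 0; queue=[1,2,3]; order=0
step 2: dequeue 1; queue=[2,3,4,5,6]; order=0,1
step 3: dequeue 2; queue=[3,4,5,6]; order=0,1,2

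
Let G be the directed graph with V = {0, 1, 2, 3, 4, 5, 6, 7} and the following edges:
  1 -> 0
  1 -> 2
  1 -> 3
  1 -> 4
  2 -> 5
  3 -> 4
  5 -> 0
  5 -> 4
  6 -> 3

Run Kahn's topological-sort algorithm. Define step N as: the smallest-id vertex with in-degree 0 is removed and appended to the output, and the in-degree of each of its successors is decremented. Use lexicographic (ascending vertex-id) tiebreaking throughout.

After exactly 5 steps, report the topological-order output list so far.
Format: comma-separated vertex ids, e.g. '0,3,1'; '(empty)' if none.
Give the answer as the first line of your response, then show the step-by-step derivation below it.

1,2,5,0,6

step 1: output 1; order=[1]; indeg=(1,0,0,1,2,1,0,0)
step 2: output 2; order=[1,2]; indeg=(1,0,0,1,2,0,0,0)
step 3: output 5; order=[1,2,5]; indeg=(0,0,0,1,1,0,0,0)
step 4: output 0; order=[1,2,5,0]; indeg=(0,0,0,1,1,0,0,0)
step 5: output 6; order=[1,2,5,0,6]; indeg=(0,0,0,0,1,0,0,0)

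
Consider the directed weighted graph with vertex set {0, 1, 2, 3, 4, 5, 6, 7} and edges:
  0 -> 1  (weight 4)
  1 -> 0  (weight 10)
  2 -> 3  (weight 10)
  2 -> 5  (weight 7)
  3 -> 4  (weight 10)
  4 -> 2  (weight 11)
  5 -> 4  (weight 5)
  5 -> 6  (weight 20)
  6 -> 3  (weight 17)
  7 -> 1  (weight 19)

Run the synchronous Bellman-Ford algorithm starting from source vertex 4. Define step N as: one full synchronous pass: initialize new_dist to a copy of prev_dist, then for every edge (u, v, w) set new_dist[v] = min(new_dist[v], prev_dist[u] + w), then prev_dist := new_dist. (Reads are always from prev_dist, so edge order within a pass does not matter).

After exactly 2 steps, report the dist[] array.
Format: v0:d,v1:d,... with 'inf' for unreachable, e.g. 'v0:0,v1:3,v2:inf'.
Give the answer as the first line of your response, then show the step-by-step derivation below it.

v0:inf,v1:inf,v2:11,v3:21,v4:0,v5:18,v6:inf,v7:inf

step 1: dist = v0:inf,v1:inf,v2:11,v3:inf,v4:0,v5:inf,v6:inf,v7:inf
step 2: dist = v0:inf,v1:inf,v2:11,v3:21,v4:0,v5:18,v6:inf,v7:inf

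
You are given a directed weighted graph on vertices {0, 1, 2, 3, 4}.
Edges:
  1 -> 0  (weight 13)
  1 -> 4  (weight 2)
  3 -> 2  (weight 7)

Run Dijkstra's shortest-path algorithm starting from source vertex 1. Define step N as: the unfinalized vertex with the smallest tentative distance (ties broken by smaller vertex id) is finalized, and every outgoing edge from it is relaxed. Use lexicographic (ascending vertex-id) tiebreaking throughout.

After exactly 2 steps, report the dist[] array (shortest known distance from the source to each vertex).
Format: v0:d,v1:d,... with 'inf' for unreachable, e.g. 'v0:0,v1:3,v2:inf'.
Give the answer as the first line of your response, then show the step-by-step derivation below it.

v0:13,v1:0,v2:inf,v3:inf,v4:2

step 1: dist = v0:13,v1:0,v2:inf,v3:inf,v4:2
step 2: dist = v0:13,v1:0,v2:inf,v3:inf,v4:2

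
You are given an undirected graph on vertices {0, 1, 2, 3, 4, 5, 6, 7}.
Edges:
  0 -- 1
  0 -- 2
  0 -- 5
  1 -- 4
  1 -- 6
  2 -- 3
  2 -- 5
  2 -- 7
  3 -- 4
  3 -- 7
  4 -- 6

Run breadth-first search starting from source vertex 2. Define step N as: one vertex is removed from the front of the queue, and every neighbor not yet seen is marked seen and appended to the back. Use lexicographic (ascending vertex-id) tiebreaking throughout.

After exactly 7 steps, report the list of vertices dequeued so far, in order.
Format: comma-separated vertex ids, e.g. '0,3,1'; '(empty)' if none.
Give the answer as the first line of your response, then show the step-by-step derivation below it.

2,0,3,5,7,1,4

step 1: dequeue 2; queue=[0,3,5,7]; order=2
step 2: dequeue 0; queue=[3,5,7,1]; order=2,0
step 3: dequeue 3; queue=[5,7,1,4]; order=2,0,3
step 4: dequeue 5; queue=[7,1,4]; order=2,0,3,5
step 5: dequeue 7; queue=[1,4]; order=2,0,3,5,7
step 6: dequeue 1; queue=[4,6]; order=2,0,3,5,7,1
step 7: dequeue 4; queue=[6]; order=2,0,3,5,7,1,4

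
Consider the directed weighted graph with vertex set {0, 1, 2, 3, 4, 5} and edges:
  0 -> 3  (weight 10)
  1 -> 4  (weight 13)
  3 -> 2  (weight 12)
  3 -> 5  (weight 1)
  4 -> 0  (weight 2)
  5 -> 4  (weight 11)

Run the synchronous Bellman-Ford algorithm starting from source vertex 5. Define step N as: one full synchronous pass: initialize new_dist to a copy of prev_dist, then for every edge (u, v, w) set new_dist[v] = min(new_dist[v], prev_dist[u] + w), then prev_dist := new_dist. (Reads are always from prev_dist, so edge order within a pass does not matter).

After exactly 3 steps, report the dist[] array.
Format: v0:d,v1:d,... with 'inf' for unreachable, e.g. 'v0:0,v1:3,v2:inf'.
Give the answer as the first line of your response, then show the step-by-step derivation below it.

v0:13,v1:inf,v2:inf,v3:23,v4:11,v5:0

step 1: dist = v0:inf,v1:inf,v2:inf,v3:inf,v4:11,v5:0
step 2: dist = v0:13,v1:inf,v2:inf,v3:inf,v4:11,v5:0
step 3: dist = v0:13,v1:inf,v2:inf,v3:23,v4:11,v5:0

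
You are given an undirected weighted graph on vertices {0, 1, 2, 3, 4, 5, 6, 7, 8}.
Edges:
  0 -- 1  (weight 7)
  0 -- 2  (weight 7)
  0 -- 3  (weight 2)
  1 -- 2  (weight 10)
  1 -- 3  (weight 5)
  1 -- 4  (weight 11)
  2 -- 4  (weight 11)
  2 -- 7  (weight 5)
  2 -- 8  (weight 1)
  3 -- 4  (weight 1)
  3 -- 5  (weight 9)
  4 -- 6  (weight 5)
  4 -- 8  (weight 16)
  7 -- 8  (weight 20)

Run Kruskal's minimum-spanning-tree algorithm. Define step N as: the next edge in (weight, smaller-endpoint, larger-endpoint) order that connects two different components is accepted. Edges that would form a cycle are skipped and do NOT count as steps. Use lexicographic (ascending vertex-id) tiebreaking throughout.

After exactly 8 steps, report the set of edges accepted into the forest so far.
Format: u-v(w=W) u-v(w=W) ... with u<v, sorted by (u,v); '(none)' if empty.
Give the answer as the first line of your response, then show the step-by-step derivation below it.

0-2(w=7) 0-3(w=2) 1-3(w=5) 2-7(w=5) 2-8(w=1) 3-4(w=1) 3-5(w=9) 4-6(w=5)

step 1: add edge 2-8 (w=1); MST = {2-8(w=1)}
step 2: add edge 3-4 (w=1); MST = {2-8(w=1) 3-4(w=1)}
step 3: add edge 0-3 (w=2); MST = {0-3(w=2) 2-8(w=1) 3-4(w=1)}
step 4: add edge 1-3 (w=5); MST = {0-3(w=2) 1-3(w=5) 2-8(w=1) 3-4(w=1)}
step 5: add edge 2-7 (w=5); MST = {0-3(w=2) 1-3(w=5) 2-7(w=5) 2-8(w=1) 3-4(w=1)}
step 6: add edge 4-6 (w=5); MST = {0-3(w=2) 1-3(w=5) 2-7(w=5) 2-8(w=1) 3-4(w=1) 4-6(w=5)}
step 7: add edge 0-2 (w=7); MST = {0-2(w=7) 0-3(w=2) 1-3(w=5) 2-7(w=5) 2-8(w=1) 3-4(w=1) 4-6(w=5)}
step 8: add edge 3-5 (w=9); MST = {0-2(w=7) 0-3(w=2) 1-3(w=5) 2-7(w=5) 2-8(w=1) 3-4(w=1) 3-5(w=9) 4-6(w=5)}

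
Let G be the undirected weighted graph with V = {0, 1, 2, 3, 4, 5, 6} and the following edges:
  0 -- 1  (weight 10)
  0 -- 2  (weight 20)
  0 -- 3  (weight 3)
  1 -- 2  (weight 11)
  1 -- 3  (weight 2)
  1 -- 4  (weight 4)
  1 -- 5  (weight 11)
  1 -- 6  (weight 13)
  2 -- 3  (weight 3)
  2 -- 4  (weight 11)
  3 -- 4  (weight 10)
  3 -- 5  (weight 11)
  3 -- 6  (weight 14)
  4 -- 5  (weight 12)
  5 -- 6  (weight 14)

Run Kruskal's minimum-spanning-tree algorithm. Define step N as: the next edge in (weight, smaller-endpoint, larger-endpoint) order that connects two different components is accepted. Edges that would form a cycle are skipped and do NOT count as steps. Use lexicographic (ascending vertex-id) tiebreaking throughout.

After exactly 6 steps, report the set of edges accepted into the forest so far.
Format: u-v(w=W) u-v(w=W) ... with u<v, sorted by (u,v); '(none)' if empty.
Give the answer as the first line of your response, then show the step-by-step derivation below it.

0-3(w=3) 1-3(w=2) 1-4(w=4) 1-5(w=11) 1-6(w=13) 2-3(w=3)

step 1: add edge 1-3 (w=2); MST = {1-3(w=2)}
step 2: add edge 0-3 (w=3); MST = {0-3(w=3) 1-3(w=2)}
step 3: add edge 2-3 (w=3); MST = {0-3(w=3) 1-3(w=2) 2-3(w=3)}
step 4: add edge 1-4 (w=4); MST = {0-3(w=3) 1-3(w=2) 1-4(w=4) 2-3(w=3)}
step 5: add edge 1-5 (w=11); MST = {0-3(w=3) 1-3(w=2) 1-4(w=4) 1-5(w=11) 2-3(w=3)}
step 6: add edge 1-6 (w=13); MST = {0-3(w=3) 1-3(w=2) 1-4(w=4) 1-5(w=11) 1-6(w=13) 2-3(w=3)}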